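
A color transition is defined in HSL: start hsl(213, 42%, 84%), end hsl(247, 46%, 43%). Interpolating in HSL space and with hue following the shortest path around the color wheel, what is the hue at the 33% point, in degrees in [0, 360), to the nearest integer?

224

Hue arc: Δh = 247 − 213 = 34° (|Δh| ≤ 180, already the shorter path).
H = 213 + 0.33 × (34) = 224.22 → 224°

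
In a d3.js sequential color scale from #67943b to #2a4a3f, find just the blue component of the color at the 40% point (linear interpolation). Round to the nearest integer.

B₁ = 59 (from #67943b), B₂ = 63 (from #2a4a3f).
B = 59 + 0.4 × (63 − 59) = 60.6 → 61

61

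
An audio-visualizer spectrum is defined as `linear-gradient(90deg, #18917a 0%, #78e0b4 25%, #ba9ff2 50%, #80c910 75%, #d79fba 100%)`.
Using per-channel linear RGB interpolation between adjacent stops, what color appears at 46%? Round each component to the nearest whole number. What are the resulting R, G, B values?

(175, 169, 232)

46% lies between the 25% and 50% stops, so the local fraction is t = (46 − 25)/(50 − 25) = 21/25 ≈ 0.84.
#78e0b4 → (120, 224, 180); #ba9ff2 → (186, 159, 242).
R = 120 + 0.84 × (186 − 120) = 175.44 → 175
G = 224 + 0.84 × (159 − 224) = 169.4 → 169
B = 180 + 0.84 × (242 − 180) = 232.08 → 232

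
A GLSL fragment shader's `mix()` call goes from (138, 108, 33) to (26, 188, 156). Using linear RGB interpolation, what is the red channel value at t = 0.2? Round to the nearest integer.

116

R = 138 + 0.2 × (26 − 138) = 115.6 → 116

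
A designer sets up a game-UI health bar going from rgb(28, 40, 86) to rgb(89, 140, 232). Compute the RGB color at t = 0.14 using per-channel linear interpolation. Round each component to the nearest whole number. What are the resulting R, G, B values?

R = 28 + 0.14 × (89 − 28) = 28 + 0.14 × 61 = 36.54 → 37
G = 40 + 0.14 × (140 − 40) = 40 + 0.14 × 100 = 54 → 54
B = 86 + 0.14 × (232 − 86) = 86 + 0.14 × 146 = 106.44 → 106
So the blended color is (37, 54, 106), about #25366a.

(37, 54, 106)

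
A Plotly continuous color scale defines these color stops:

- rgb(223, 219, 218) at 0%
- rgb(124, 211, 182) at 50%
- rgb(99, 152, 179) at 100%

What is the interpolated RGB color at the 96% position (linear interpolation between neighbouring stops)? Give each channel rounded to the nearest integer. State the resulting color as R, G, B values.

(101, 157, 179)

96% lies between the 50% and 100% stops, so the local fraction is t = (96 − 50)/(100 − 50) = 46/50 ≈ 0.92.
R = 124 + 0.92 × (99 − 124) = 101 → 101
G = 211 + 0.92 × (152 − 211) = 156.72 → 157
B = 182 + 0.92 × (179 − 182) = 179.24 → 179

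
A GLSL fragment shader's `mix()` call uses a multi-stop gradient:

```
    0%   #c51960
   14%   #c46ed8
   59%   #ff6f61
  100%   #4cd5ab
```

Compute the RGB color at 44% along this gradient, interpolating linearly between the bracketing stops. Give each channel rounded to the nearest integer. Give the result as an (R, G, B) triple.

(235, 111, 137)

44% lies between the 14% and 59% stops, so the local fraction is t = (44 − 14)/(59 − 14) = 30/45 ≈ 0.6667.
#c46ed8 → (196, 110, 216); #ff6f61 → (255, 111, 97).
R = 196 + 0.6667 × (255 − 196) = 235.335 → 235
G = 110 + 0.6667 × (111 − 110) = 110.667 → 111
B = 216 + 0.6667 × (97 − 216) = 136.663 → 137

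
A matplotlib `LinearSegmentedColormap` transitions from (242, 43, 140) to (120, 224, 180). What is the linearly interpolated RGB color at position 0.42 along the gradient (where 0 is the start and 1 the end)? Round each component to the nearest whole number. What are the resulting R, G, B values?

(191, 119, 157)

R = 242 + 0.42 × (120 − 242) = 242 + 0.42 × -122 = 190.76 → 191
G = 43 + 0.42 × (224 − 43) = 43 + 0.42 × 181 = 119.02 → 119
B = 140 + 0.42 × (180 − 140) = 140 + 0.42 × 40 = 156.8 → 157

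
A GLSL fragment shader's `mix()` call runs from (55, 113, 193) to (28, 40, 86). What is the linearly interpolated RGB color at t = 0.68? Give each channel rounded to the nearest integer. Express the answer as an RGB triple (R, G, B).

R = 55 + 0.68 × (28 − 55) = 55 + 0.68 × -27 = 36.64 → 37
G = 113 + 0.68 × (40 − 113) = 113 + 0.68 × -73 = 63.36 → 63
B = 193 + 0.68 × (86 − 193) = 193 + 0.68 × -107 = 120.24 → 120

(37, 63, 120)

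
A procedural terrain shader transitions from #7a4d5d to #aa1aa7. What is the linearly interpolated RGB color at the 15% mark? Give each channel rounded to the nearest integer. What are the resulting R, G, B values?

(129, 69, 104)

#7a4d5d → (122, 77, 93); #aa1aa7 → (170, 26, 167).
15% corresponds to t = 0.15.
R = 122 + 0.15 × (170 − 122) = 122 + 0.15 × 48 = 129.2 → 129
G = 77 + 0.15 × (26 − 77) = 77 + 0.15 × -51 = 69.35 → 69
B = 93 + 0.15 × (167 − 93) = 93 + 0.15 × 74 = 104.1 → 104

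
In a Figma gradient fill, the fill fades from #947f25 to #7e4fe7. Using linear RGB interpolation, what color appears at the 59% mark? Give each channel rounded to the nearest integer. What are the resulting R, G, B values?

#947f25 → (148, 127, 37); #7e4fe7 → (126, 79, 231).
59% corresponds to t = 0.59.
R = 148 + 0.59 × (126 − 148) = 148 + 0.59 × -22 = 135.02 → 135
G = 127 + 0.59 × (79 − 127) = 127 + 0.59 × -48 = 98.68 → 99
B = 37 + 0.59 × (231 − 37) = 37 + 0.59 × 194 = 151.46 → 151

(135, 99, 151)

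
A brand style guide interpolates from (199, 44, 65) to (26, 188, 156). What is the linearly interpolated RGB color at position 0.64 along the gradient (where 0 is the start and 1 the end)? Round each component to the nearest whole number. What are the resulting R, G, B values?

(88, 136, 123)

R = 199 + 0.64 × (26 − 199) = 199 + 0.64 × -173 = 88.28 → 88
G = 44 + 0.64 × (188 − 44) = 44 + 0.64 × 144 = 136.16 → 136
B = 65 + 0.64 × (156 − 65) = 65 + 0.64 × 91 = 123.24 → 123
So the blended color is (88, 136, 123), about #58887b.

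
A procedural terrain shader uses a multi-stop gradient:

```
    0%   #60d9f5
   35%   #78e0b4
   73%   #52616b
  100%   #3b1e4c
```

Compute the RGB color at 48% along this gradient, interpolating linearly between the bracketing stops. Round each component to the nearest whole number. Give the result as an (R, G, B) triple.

48% lies between the 35% and 73% stops, so the local fraction is t = (48 − 35)/(73 − 35) = 13/38 ≈ 0.3421.
#78e0b4 → (120, 224, 180); #52616b → (82, 97, 107).
R = 120 + 0.3421 × (82 − 120) = 107 → 107
G = 224 + 0.3421 × (97 − 224) = 180.553 → 181
B = 180 + 0.3421 × (107 − 180) = 155.027 → 155

(107, 181, 155)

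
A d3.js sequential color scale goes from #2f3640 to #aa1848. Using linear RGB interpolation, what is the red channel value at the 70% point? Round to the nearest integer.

133

R₁ = 47 (from #2f3640), R₂ = 170 (from #aa1848).
R = 47 + 0.7 × (170 − 47) = 133.1 → 133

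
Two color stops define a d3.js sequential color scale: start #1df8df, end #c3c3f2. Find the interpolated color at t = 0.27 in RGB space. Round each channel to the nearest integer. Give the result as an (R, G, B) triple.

#1df8df → (29, 248, 223); #c3c3f2 → (195, 195, 242).
R = 29 + 0.27 × (195 − 29) = 29 + 0.27 × 166 = 73.82 → 74
G = 248 + 0.27 × (195 − 248) = 248 + 0.27 × -53 = 233.69 → 234
B = 223 + 0.27 × (242 − 223) = 223 + 0.27 × 19 = 228.13 → 228
So the blended color is (74, 234, 228), about #4aeae4.

(74, 234, 228)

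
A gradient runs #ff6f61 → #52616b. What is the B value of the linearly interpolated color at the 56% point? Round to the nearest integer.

B₁ = 97 (from #ff6f61), B₂ = 107 (from #52616b).
B = 97 + 0.56 × (107 − 97) = 102.6 → 103

103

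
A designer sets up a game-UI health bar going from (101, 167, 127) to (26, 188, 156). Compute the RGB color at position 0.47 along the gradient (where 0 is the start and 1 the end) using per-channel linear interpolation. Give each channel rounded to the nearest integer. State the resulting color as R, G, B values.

(66, 177, 141)

R = 101 + 0.47 × (26 − 101) = 101 + 0.47 × -75 = 65.75 → 66
G = 167 + 0.47 × (188 − 167) = 167 + 0.47 × 21 = 176.87 → 177
B = 127 + 0.47 × (156 − 127) = 127 + 0.47 × 29 = 140.63 → 141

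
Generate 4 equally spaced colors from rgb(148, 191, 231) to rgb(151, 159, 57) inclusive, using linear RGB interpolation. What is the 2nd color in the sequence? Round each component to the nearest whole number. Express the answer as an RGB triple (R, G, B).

(149, 180, 173)

With 4 swatches and endpoints inclusive, swatch 2 sits at t = (2 − 1)/(4 − 1) = 1/3 ≈ 0.3333.
R = 148 + 0.3333 × (151 − 148) = 149 → 149
G = 191 + 0.3333 × (159 − 191) = 180.334 → 180
B = 231 + 0.3333 × (57 − 231) = 173.006 → 173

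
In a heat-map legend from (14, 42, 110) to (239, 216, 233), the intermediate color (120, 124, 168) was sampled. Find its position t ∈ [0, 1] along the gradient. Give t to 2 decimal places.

Invert the lerp on the R channel (largest span, 225): t = (120 − 14) / (239 − 14) = 106/225 = 0.47111.
Check on G: (124 − 42)/(216 − 42) = 0.4713 ✓

0.47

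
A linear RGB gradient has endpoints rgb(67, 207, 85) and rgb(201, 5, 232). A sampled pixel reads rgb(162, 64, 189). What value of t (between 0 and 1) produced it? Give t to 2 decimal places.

0.71

Invert the lerp on the G channel (largest span, 202): t = (64 − 207) / (5 − 207) = -143/-202 = 0.70792.
Check on R: (162 − 67)/(201 − 67) = 0.709 ✓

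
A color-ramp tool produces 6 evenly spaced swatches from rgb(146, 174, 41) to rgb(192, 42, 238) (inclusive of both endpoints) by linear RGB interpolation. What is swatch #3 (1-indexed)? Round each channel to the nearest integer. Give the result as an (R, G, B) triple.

(164, 121, 120)

With 6 swatches and endpoints inclusive, swatch 3 sits at t = (3 − 1)/(6 − 1) = 2/5 ≈ 0.4.
R = 146 + 0.4 × (192 − 146) = 164.4 → 164
G = 174 + 0.4 × (42 − 174) = 121.2 → 121
B = 41 + 0.4 × (238 − 41) = 119.8 → 120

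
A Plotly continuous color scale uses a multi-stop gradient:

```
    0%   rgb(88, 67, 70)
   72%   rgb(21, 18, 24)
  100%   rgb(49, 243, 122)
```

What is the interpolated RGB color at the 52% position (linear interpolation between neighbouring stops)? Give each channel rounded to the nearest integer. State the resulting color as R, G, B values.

(40, 32, 37)

52% lies between the 0% and 72% stops, so the local fraction is t = (52 − 0)/(72 − 0) = 52/72 ≈ 0.7222.
R = 88 + 0.7222 × (21 − 88) = 39.613 → 40
G = 67 + 0.7222 × (18 − 67) = 31.612 → 32
B = 70 + 0.7222 × (24 − 70) = 36.779 → 37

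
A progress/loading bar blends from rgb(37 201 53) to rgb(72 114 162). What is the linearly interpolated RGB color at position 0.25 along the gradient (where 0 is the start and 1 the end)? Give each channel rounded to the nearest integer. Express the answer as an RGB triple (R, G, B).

(46, 179, 80)

R = 37 + 0.25 × (72 − 37) = 37 + 0.25 × 35 = 45.75 → 46
G = 201 + 0.25 × (114 − 201) = 201 + 0.25 × -87 = 179.25 → 179
B = 53 + 0.25 × (162 − 53) = 53 + 0.25 × 109 = 80.25 → 80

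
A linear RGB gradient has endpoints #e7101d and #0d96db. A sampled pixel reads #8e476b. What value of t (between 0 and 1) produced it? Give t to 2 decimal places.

Invert the lerp on the R channel (largest span, 218): t = (142 − 231) / (13 − 231) = -89/-218 = 0.40826.
Check on G: (71 − 16)/(150 − 16) = 0.4104 ✓

0.41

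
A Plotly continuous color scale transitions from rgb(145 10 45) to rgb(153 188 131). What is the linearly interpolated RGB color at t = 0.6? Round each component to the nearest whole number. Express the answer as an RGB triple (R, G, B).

(150, 117, 97)

R = 145 + 0.6 × (153 − 145) = 145 + 0.6 × 8 = 149.8 → 150
G = 10 + 0.6 × (188 − 10) = 10 + 0.6 × 178 = 116.8 → 117
B = 45 + 0.6 × (131 − 45) = 45 + 0.6 × 86 = 96.6 → 97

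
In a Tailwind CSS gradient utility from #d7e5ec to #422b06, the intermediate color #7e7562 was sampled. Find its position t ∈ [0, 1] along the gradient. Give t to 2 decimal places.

Invert the lerp on the B channel (largest span, 230): t = (98 − 236) / (6 − 236) = -138/-230 = 0.6.
Check on R: (126 − 215)/(66 − 215) = 0.5973 ✓

0.60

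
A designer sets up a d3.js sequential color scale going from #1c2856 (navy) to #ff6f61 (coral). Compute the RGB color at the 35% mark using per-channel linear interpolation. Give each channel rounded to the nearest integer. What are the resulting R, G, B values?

#1c2856 → (28, 40, 86); #ff6f61 → (255, 111, 97).
35% corresponds to t = 0.35.
R = 28 + 0.35 × (255 − 28) = 28 + 0.35 × 227 = 107.45 → 107
G = 40 + 0.35 × (111 − 40) = 40 + 0.35 × 71 = 64.85 → 65
B = 86 + 0.35 × (97 − 86) = 86 + 0.35 × 11 = 89.85 → 90

(107, 65, 90)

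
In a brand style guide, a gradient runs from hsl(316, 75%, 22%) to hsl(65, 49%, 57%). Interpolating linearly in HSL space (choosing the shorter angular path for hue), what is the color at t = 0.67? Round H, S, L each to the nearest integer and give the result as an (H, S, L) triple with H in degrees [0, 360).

(29, 58, 45)

Hue: 65 − 316 = -251°, but |-251| > 180 so the shorter arc goes the other way: Δh = -251 + 360 = 109°.
H = 316 + 0.67 × (109) = 389.03 → 389 → 389 mod 360 = 29°
S = 75 + 0.67 × (49 − 75) = 57.58 → 58%
L = 22 + 0.67 × (57 − 22) = 45.45 → 45%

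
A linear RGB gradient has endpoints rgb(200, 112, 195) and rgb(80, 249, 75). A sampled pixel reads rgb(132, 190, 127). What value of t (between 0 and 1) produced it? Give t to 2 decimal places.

0.57

Invert the lerp on the G channel (largest span, 137): t = (190 − 112) / (249 − 112) = 78/137 = 0.56934.
Check on R: (132 − 200)/(80 − 200) = 0.5667 ✓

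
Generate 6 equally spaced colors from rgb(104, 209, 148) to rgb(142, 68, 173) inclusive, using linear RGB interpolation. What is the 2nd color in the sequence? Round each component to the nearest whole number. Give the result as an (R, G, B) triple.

(112, 181, 153)

With 6 swatches and endpoints inclusive, swatch 2 sits at t = (2 − 1)/(6 − 1) = 1/5 ≈ 0.2.
R = 104 + 0.2 × (142 − 104) = 111.6 → 112
G = 209 + 0.2 × (68 − 209) = 180.8 → 181
B = 148 + 0.2 × (173 − 148) = 153 → 153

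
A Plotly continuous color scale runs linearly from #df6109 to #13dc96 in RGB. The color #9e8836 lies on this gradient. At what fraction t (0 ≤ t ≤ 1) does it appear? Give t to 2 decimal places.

0.32

Invert the lerp on the R channel (largest span, 204): t = (158 − 223) / (19 − 223) = -65/-204 = 0.31863.
Check on G: (136 − 97)/(220 − 97) = 0.3171 ✓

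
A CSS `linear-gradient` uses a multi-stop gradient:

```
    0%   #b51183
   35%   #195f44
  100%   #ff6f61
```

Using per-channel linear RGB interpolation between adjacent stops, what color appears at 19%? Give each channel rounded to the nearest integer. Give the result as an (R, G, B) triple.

19% lies between the 0% and 35% stops, so the local fraction is t = (19 − 0)/(35 − 0) = 19/35 ≈ 0.5429.
#b51183 → (181, 17, 131); #195f44 → (25, 95, 68).
R = 181 + 0.5429 × (25 − 181) = 96.308 → 96
G = 17 + 0.5429 × (95 − 17) = 59.346 → 59
B = 131 + 0.5429 × (68 − 131) = 96.797 → 97

(96, 59, 97)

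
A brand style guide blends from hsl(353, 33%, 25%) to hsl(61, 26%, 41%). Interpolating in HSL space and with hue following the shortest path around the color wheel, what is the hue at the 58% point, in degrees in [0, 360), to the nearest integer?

Hue: 61 − 353 = -292°, but |-292| > 180 so the shorter arc goes the other way: Δh = -292 + 360 = 68°.
H = 353 + 0.58 × (68) = 392.44 → 392 → 392 mod 360 = 32°

32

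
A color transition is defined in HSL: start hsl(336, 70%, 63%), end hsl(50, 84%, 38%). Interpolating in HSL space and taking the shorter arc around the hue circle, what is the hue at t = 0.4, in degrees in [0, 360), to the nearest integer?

Hue: 50 − 336 = -286°, but |-286| > 180 so the shorter arc goes the other way: Δh = -286 + 360 = 74°.
H = 336 + 0.4 × (74) = 365.6 → 366 → 366 mod 360 = 6°

6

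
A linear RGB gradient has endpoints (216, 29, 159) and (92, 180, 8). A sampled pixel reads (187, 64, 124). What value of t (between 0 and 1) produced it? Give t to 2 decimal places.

Invert the lerp on the G channel (largest span, 151): t = (64 − 29) / (180 − 29) = 35/151 = 0.23179.
Check on R: (187 − 216)/(92 − 216) = 0.2339 ✓

0.23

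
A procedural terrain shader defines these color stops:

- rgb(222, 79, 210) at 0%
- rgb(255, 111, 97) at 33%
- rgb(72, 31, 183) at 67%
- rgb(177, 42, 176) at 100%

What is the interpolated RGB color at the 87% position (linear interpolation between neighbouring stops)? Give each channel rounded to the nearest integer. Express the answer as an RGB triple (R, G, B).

(136, 38, 179)

87% lies between the 67% and 100% stops, so the local fraction is t = (87 − 67)/(100 − 67) = 20/33 ≈ 0.6061.
R = 72 + 0.6061 × (177 − 72) = 135.641 → 136
G = 31 + 0.6061 × (42 − 31) = 37.667 → 38
B = 183 + 0.6061 × (176 − 183) = 178.757 → 179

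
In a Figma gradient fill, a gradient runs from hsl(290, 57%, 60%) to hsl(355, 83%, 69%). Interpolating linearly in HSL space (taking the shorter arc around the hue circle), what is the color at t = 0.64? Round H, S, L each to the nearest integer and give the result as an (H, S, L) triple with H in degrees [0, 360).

Hue arc: Δh = 355 − 290 = 65° (|Δh| ≤ 180, already the shorter path).
H = 290 + 0.64 × (65) = 331.6 → 332°
S = 57 + 0.64 × (83 − 57) = 73.64 → 74%
L = 60 + 0.64 × (69 − 60) = 65.76 → 66%

(332, 74, 66)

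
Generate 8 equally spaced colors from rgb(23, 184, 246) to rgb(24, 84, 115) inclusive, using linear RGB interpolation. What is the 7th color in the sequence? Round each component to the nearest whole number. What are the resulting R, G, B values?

(24, 98, 134)

With 8 swatches and endpoints inclusive, swatch 7 sits at t = (7 − 1)/(8 − 1) = 6/7 ≈ 0.8571.
R = 23 + 0.8571 × (24 − 23) = 23.857 → 24
G = 184 + 0.8571 × (84 − 184) = 98.29 → 98
B = 246 + 0.8571 × (115 − 246) = 133.72 → 134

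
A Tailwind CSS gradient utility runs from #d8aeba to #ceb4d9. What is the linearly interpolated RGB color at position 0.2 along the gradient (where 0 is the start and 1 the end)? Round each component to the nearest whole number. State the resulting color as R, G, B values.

#d8aeba → (216, 174, 186); #ceb4d9 → (206, 180, 217).
R = 216 + 0.2 × (206 − 216) = 216 + 0.2 × -10 = 214 → 214
G = 174 + 0.2 × (180 − 174) = 174 + 0.2 × 6 = 175.2 → 175
B = 186 + 0.2 × (217 − 186) = 186 + 0.2 × 31 = 192.2 → 192
So the blended color is (214, 175, 192), about #d6afc0.

(214, 175, 192)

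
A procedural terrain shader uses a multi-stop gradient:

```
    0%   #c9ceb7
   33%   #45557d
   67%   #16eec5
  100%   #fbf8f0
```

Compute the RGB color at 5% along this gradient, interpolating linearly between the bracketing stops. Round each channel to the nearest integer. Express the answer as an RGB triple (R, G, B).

(181, 188, 174)

5% lies between the 0% and 33% stops, so the local fraction is t = (5 − 0)/(33 − 0) = 5/33 ≈ 0.1515.
#c9ceb7 → (201, 206, 183); #45557d → (69, 85, 125).
R = 201 + 0.1515 × (69 − 201) = 181.002 → 181
G = 206 + 0.1515 × (85 − 206) = 187.668 → 188
B = 183 + 0.1515 × (125 − 183) = 174.213 → 174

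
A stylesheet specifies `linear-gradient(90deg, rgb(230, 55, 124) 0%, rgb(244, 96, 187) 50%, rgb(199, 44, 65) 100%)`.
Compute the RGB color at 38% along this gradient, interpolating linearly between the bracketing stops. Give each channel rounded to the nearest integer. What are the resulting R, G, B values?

(241, 86, 172)

38% lies between the 0% and 50% stops, so the local fraction is t = (38 − 0)/(50 − 0) = 38/50 ≈ 0.76.
R = 230 + 0.76 × (244 − 230) = 240.64 → 241
G = 55 + 0.76 × (96 − 55) = 86.16 → 86
B = 124 + 0.76 × (187 − 124) = 171.88 → 172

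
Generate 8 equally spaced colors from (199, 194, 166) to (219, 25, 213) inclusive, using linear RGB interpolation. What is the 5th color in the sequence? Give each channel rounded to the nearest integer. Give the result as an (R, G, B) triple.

(210, 97, 193)

With 8 swatches and endpoints inclusive, swatch 5 sits at t = (5 − 1)/(8 − 1) = 4/7 ≈ 0.5714.
R = 199 + 0.5714 × (219 − 199) = 210.428 → 210
G = 194 + 0.5714 × (25 − 194) = 97.433 → 97
B = 166 + 0.5714 × (213 − 166) = 192.856 → 193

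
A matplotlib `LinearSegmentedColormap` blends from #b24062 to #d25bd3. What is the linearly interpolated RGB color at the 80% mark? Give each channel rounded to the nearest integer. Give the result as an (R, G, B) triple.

(204, 86, 188)

#b24062 → (178, 64, 98); #d25bd3 → (210, 91, 211).
80% corresponds to t = 0.8.
R = 178 + 0.8 × (210 − 178) = 178 + 0.8 × 32 = 203.6 → 204
G = 64 + 0.8 × (91 − 64) = 64 + 0.8 × 27 = 85.6 → 86
B = 98 + 0.8 × (211 − 98) = 98 + 0.8 × 113 = 188.4 → 188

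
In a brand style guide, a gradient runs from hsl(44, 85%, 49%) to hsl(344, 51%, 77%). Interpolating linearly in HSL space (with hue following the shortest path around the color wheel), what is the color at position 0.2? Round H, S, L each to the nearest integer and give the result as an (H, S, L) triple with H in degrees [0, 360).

(32, 78, 55)

Hue: 344 − 44 = 300°, but |300| > 180 so the shorter arc goes the other way: Δh = 300 − 360 = -60°.
H = 44 + 0.2 × (-60) = 32 → 32°
S = 85 + 0.2 × (51 − 85) = 78.2 → 78%
L = 49 + 0.2 × (77 − 49) = 54.6 → 55%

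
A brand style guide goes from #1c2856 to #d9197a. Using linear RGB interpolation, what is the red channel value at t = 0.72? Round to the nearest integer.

R₁ = 28 (from #1c2856), R₂ = 217 (from #d9197a).
R = 28 + 0.72 × (217 − 28) = 164.08 → 164

164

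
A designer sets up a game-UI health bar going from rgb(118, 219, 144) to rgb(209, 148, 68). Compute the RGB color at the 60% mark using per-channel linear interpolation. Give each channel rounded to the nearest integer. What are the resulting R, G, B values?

60% corresponds to t = 0.6.
R = 118 + 0.6 × (209 − 118) = 118 + 0.6 × 91 = 172.6 → 173
G = 219 + 0.6 × (148 − 219) = 219 + 0.6 × -71 = 176.4 → 176
B = 144 + 0.6 × (68 − 144) = 144 + 0.6 × -76 = 98.4 → 98

(173, 176, 98)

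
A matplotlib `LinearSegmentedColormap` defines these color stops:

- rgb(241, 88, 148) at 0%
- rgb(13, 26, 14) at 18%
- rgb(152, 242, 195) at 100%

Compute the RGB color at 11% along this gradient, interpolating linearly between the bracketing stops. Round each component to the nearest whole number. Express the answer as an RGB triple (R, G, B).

(102, 50, 66)

11% lies between the 0% and 18% stops, so the local fraction is t = (11 − 0)/(18 − 0) = 11/18 ≈ 0.6111.
R = 241 + 0.6111 × (13 − 241) = 101.669 → 102
G = 88 + 0.6111 × (26 − 88) = 50.112 → 50
B = 148 + 0.6111 × (14 − 148) = 66.113 → 66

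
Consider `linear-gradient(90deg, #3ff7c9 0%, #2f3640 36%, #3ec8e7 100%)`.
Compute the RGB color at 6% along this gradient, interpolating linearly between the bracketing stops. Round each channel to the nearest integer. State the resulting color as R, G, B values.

6% lies between the 0% and 36% stops, so the local fraction is t = (6 − 0)/(36 − 0) = 6/36 ≈ 0.1667.
#3ff7c9 → (63, 247, 201); #2f3640 → (47, 54, 64).
R = 63 + 0.1667 × (47 − 63) = 60.333 → 60
G = 247 + 0.1667 × (54 − 247) = 214.827 → 215
B = 201 + 0.1667 × (64 − 201) = 178.162 → 178

(60, 215, 178)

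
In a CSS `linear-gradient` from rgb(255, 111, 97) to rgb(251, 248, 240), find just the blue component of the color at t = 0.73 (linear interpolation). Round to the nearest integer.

201

B = 97 + 0.73 × (240 − 97) = 201.39 → 201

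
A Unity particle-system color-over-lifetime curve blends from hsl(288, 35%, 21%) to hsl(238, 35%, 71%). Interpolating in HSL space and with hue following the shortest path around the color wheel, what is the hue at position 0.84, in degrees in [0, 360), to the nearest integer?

246

Hue arc: Δh = 238 − 288 = -50° (|Δh| ≤ 180, already the shorter path).
H = 288 + 0.84 × (-50) = 246 → 246°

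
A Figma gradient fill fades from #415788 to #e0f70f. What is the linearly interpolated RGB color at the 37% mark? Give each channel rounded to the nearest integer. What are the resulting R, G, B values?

(124, 146, 91)

#415788 → (65, 87, 136); #e0f70f → (224, 247, 15).
37% corresponds to t = 0.37.
R = 65 + 0.37 × (224 − 65) = 65 + 0.37 × 159 = 123.83 → 124
G = 87 + 0.37 × (247 − 87) = 87 + 0.37 × 160 = 146.2 → 146
B = 136 + 0.37 × (15 − 136) = 136 + 0.37 × -121 = 91.23 → 91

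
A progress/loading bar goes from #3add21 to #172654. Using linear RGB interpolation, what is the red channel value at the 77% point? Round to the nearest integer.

31

R₁ = 58 (from #3add21), R₂ = 23 (from #172654).
R = 58 + 0.77 × (23 − 58) = 31.05 → 31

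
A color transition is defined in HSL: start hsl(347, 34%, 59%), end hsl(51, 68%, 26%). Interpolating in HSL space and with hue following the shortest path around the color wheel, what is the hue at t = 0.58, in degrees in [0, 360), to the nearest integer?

Hue: 51 − 347 = -296°, but |-296| > 180 so the shorter arc goes the other way: Δh = -296 + 360 = 64°.
H = 347 + 0.58 × (64) = 384.12 → 384 → 384 mod 360 = 24°

24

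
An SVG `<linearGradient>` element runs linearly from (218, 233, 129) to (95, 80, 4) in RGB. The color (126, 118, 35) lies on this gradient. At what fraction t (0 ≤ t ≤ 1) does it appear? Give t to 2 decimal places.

Invert the lerp on the G channel (largest span, 153): t = (118 − 233) / (80 − 233) = -115/-153 = 0.75163.
Check on R: (126 − 218)/(95 − 218) = 0.748 ✓

0.75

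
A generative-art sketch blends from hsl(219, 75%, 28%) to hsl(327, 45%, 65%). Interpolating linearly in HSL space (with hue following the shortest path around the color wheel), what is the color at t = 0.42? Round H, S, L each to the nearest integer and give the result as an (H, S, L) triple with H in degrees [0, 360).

(264, 62, 44)

Hue arc: Δh = 327 − 219 = 108° (|Δh| ≤ 180, already the shorter path).
H = 219 + 0.42 × (108) = 264.36 → 264°
S = 75 + 0.42 × (45 − 75) = 62.4 → 62%
L = 28 + 0.42 × (65 − 28) = 43.54 → 44%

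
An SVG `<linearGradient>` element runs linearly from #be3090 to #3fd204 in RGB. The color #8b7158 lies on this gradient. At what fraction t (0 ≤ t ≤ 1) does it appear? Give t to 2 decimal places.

0.40

Invert the lerp on the G channel (largest span, 162): t = (113 − 48) / (210 − 48) = 65/162 = 0.40123.
Check on R: (139 − 190)/(63 − 190) = 0.4016 ✓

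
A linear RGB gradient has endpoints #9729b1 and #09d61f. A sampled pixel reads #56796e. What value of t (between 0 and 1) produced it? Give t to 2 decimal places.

0.46

Invert the lerp on the G channel (largest span, 173): t = (121 − 41) / (214 − 41) = 80/173 = 0.46243.
Check on R: (86 − 151)/(9 − 151) = 0.4577 ✓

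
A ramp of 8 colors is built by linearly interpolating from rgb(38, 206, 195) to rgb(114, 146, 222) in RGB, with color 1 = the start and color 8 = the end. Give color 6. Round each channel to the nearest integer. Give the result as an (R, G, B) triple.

(92, 163, 214)

With 8 swatches and endpoints inclusive, swatch 6 sits at t = (6 − 1)/(8 − 1) = 5/7 ≈ 0.7143.
R = 38 + 0.7143 × (114 − 38) = 92.287 → 92
G = 206 + 0.7143 × (146 − 206) = 163.142 → 163
B = 195 + 0.7143 × (222 − 195) = 214.286 → 214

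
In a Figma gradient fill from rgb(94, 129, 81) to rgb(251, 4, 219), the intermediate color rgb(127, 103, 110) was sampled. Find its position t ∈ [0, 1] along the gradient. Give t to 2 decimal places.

Invert the lerp on the R channel (largest span, 157): t = (127 − 94) / (251 − 94) = 33/157 = 0.21019.
Check on G: (103 − 129)/(4 − 129) = 0.208 ✓

0.21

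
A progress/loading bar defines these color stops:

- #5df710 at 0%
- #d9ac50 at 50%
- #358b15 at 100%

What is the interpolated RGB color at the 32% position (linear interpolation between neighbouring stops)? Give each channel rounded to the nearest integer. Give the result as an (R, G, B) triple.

(172, 199, 57)

32% lies between the 0% and 50% stops, so the local fraction is t = (32 − 0)/(50 − 0) = 32/50 ≈ 0.64.
#5df710 → (93, 247, 16); #d9ac50 → (217, 172, 80).
R = 93 + 0.64 × (217 − 93) = 172.36 → 172
G = 247 + 0.64 × (172 − 247) = 199 → 199
B = 16 + 0.64 × (80 − 16) = 56.96 → 57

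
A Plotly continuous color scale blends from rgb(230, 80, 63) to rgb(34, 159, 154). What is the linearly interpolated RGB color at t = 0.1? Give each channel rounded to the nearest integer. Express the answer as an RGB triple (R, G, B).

(210, 88, 72)

R = 230 + 0.1 × (34 − 230) = 230 + 0.1 × -196 = 210.4 → 210
G = 80 + 0.1 × (159 − 80) = 80 + 0.1 × 79 = 87.9 → 88
B = 63 + 0.1 × (154 − 63) = 63 + 0.1 × 91 = 72.1 → 72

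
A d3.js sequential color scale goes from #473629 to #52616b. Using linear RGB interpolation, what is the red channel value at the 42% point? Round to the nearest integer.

76

R₁ = 71 (from #473629), R₂ = 82 (from #52616b).
R = 71 + 0.42 × (82 − 71) = 75.62 → 76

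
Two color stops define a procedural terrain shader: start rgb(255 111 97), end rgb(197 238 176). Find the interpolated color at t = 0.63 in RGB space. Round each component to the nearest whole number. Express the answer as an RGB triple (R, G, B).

(218, 191, 147)

R = 255 + 0.63 × (197 − 255) = 255 + 0.63 × -58 = 218.46 → 218
G = 111 + 0.63 × (238 − 111) = 111 + 0.63 × 127 = 191.01 → 191
B = 97 + 0.63 × (176 − 97) = 97 + 0.63 × 79 = 146.77 → 147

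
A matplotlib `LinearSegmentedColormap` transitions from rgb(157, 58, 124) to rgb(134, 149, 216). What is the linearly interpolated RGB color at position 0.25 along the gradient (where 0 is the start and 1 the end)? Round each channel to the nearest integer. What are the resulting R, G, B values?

(151, 81, 147)

R = 157 + 0.25 × (134 − 157) = 157 + 0.25 × -23 = 151.25 → 151
G = 58 + 0.25 × (149 − 58) = 58 + 0.25 × 91 = 80.75 → 81
B = 124 + 0.25 × (216 − 124) = 124 + 0.25 × 92 = 147 → 147
So the blended color is (151, 81, 147), about #975193.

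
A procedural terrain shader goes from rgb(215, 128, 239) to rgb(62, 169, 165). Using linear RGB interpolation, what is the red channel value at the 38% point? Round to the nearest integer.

157

R = 215 + 0.38 × (62 − 215) = 156.86 → 157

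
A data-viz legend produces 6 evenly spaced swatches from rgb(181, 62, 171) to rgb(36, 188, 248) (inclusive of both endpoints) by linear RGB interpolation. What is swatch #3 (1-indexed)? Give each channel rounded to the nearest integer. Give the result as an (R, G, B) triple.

(123, 112, 202)

With 6 swatches and endpoints inclusive, swatch 3 sits at t = (3 − 1)/(6 − 1) = 2/5 ≈ 0.4.
R = 181 + 0.4 × (36 − 181) = 123 → 123
G = 62 + 0.4 × (188 − 62) = 112.4 → 112
B = 171 + 0.4 × (248 − 171) = 201.8 → 202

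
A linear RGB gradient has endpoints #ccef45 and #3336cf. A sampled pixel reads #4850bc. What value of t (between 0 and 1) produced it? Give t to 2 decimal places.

Invert the lerp on the G channel (largest span, 185): t = (80 − 239) / (54 − 239) = -159/-185 = 0.85946.
Check on R: (72 − 204)/(51 − 204) = 0.8627 ✓

0.86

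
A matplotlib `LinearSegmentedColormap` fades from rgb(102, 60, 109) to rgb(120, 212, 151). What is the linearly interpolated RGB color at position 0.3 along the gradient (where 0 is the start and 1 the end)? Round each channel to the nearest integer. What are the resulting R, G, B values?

(107, 106, 122)

R = 102 + 0.3 × (120 − 102) = 102 + 0.3 × 18 = 107.4 → 107
G = 60 + 0.3 × (212 − 60) = 60 + 0.3 × 152 = 105.6 → 106
B = 109 + 0.3 × (151 − 109) = 109 + 0.3 × 42 = 121.6 → 122
So the blended color is (107, 106, 122), about #6b6a7a.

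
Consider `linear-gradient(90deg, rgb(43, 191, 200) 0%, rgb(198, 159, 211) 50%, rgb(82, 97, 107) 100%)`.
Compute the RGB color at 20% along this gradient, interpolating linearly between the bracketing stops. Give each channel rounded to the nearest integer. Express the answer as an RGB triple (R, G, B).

(105, 178, 204)

20% lies between the 0% and 50% stops, so the local fraction is t = (20 − 0)/(50 − 0) = 20/50 ≈ 0.4.
R = 43 + 0.4 × (198 − 43) = 105 → 105
G = 191 + 0.4 × (159 − 191) = 178.2 → 178
B = 200 + 0.4 × (211 − 200) = 204.4 → 204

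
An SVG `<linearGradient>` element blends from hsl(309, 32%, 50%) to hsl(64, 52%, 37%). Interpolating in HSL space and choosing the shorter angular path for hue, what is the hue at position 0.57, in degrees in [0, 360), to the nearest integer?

15

Hue: 64 − 309 = -245°, but |-245| > 180 so the shorter arc goes the other way: Δh = -245 + 360 = 115°.
H = 309 + 0.57 × (115) = 374.55 → 375 → 375 mod 360 = 15°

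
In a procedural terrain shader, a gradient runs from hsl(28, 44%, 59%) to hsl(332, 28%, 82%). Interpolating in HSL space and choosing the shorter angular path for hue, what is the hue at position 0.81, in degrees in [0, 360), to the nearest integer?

343

Hue: 332 − 28 = 304°, but |304| > 180 so the shorter arc goes the other way: Δh = 304 − 360 = -56°.
H = 28 + 0.81 × (-56) = -17.36 → -17 → -17 mod 360 = 343°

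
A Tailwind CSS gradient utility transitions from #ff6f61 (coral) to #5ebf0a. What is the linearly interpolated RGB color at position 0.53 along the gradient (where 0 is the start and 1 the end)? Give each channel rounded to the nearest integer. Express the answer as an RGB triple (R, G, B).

#ff6f61 → (255, 111, 97); #5ebf0a → (94, 191, 10).
R = 255 + 0.53 × (94 − 255) = 255 + 0.53 × -161 = 169.67 → 170
G = 111 + 0.53 × (191 − 111) = 111 + 0.53 × 80 = 153.4 → 153
B = 97 + 0.53 × (10 − 97) = 97 + 0.53 × -87 = 50.89 → 51
So the blended color is (170, 153, 51), about #aa9933.

(170, 153, 51)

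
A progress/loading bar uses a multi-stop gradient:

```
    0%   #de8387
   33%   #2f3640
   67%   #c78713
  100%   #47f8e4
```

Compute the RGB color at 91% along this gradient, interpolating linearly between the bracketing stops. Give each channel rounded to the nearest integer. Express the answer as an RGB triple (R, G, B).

91% lies between the 67% and 100% stops, so the local fraction is t = (91 − 67)/(100 − 67) = 24/33 ≈ 0.7273.
#c78713 → (199, 135, 19); #47f8e4 → (71, 248, 228).
R = 199 + 0.7273 × (71 − 199) = 105.906 → 106
G = 135 + 0.7273 × (248 − 135) = 217.185 → 217
B = 19 + 0.7273 × (228 − 19) = 171.006 → 171

(106, 217, 171)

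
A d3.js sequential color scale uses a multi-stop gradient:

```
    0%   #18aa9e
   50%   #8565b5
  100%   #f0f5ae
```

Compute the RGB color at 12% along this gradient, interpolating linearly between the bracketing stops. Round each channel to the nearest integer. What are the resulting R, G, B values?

(50, 153, 164)

12% lies between the 0% and 50% stops, so the local fraction is t = (12 − 0)/(50 − 0) = 12/50 ≈ 0.24.
#18aa9e → (24, 170, 158); #8565b5 → (133, 101, 181).
R = 24 + 0.24 × (133 − 24) = 50.16 → 50
G = 170 + 0.24 × (101 − 170) = 153.44 → 153
B = 158 + 0.24 × (181 − 158) = 163.52 → 164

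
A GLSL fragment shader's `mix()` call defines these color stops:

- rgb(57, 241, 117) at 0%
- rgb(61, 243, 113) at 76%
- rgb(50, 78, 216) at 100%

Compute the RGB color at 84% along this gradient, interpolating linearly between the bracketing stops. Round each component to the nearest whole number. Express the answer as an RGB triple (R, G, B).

(57, 188, 147)

84% lies between the 76% and 100% stops, so the local fraction is t = (84 − 76)/(100 − 76) = 8/24 ≈ 0.3333.
R = 61 + 0.3333 × (50 − 61) = 57.334 → 57
G = 243 + 0.3333 × (78 − 243) = 188.006 → 188
B = 113 + 0.3333 × (216 − 113) = 147.33 → 147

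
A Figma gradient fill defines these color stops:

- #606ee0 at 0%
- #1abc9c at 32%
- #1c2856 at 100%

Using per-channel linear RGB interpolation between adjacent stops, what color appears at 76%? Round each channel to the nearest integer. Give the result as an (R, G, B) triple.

(27, 92, 111)

76% lies between the 32% and 100% stops, so the local fraction is t = (76 − 32)/(100 − 32) = 44/68 ≈ 0.6471.
#1abc9c → (26, 188, 156); #1c2856 → (28, 40, 86).
R = 26 + 0.6471 × (28 − 26) = 27.294 → 27
G = 188 + 0.6471 × (40 − 188) = 92.229 → 92
B = 156 + 0.6471 × (86 − 156) = 110.703 → 111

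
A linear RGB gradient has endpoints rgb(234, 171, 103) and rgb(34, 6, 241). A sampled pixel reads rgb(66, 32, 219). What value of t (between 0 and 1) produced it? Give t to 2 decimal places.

0.84

Invert the lerp on the R channel (largest span, 200): t = (66 − 234) / (34 − 234) = -168/-200 = 0.84.
Check on G: (32 − 171)/(6 − 171) = 0.8424 ✓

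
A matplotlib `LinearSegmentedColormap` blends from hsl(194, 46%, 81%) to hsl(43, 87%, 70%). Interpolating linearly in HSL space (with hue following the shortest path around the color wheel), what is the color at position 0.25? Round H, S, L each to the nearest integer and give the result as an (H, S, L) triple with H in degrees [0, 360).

(156, 56, 78)

Hue arc: Δh = 43 − 194 = -151° (|Δh| ≤ 180, already the shorter path).
H = 194 + 0.25 × (-151) = 156.25 → 156°
S = 46 + 0.25 × (87 − 46) = 56.25 → 56%
L = 81 + 0.25 × (70 − 81) = 78.25 → 78%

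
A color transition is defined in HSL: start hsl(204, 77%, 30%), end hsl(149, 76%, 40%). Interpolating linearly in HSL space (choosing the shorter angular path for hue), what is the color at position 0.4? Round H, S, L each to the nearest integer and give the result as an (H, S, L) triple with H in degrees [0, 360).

(182, 77, 34)

Hue arc: Δh = 149 − 204 = -55° (|Δh| ≤ 180, already the shorter path).
H = 204 + 0.4 × (-55) = 182 → 182°
S = 77 + 0.4 × (76 − 77) = 76.6 → 77%
L = 30 + 0.4 × (40 − 30) = 34 → 34%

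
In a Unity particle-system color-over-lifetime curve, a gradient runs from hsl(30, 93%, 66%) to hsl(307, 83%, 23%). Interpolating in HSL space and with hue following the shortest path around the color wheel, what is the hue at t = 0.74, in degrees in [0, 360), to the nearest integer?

329

Hue: 307 − 30 = 277°, but |277| > 180 so the shorter arc goes the other way: Δh = 277 − 360 = -83°.
H = 30 + 0.74 × (-83) = -31.42 → -31 → -31 mod 360 = 329°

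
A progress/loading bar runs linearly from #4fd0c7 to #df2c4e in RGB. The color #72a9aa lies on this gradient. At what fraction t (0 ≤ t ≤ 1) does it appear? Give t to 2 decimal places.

Invert the lerp on the G channel (largest span, 164): t = (169 − 208) / (44 − 208) = -39/-164 = 0.2378.
Check on R: (114 − 79)/(223 − 79) = 0.2431 ✓

0.24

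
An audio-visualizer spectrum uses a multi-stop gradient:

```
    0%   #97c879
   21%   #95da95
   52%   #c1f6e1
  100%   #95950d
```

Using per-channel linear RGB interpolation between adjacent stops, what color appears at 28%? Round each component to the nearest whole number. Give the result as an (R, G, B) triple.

(159, 224, 166)

28% lies between the 21% and 52% stops, so the local fraction is t = (28 − 21)/(52 − 21) = 7/31 ≈ 0.2258.
#95da95 → (149, 218, 149); #c1f6e1 → (193, 246, 225).
R = 149 + 0.2258 × (193 − 149) = 158.935 → 159
G = 218 + 0.2258 × (246 − 218) = 224.322 → 224
B = 149 + 0.2258 × (225 − 149) = 166.161 → 166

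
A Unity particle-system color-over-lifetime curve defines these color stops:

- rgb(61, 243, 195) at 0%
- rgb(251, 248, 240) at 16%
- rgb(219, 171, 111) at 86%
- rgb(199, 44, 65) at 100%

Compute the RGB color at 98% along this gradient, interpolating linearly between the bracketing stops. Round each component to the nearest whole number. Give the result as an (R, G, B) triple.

98% lies between the 86% and 100% stops, so the local fraction is t = (98 − 86)/(100 − 86) = 12/14 ≈ 0.8571.
R = 219 + 0.8571 × (199 − 219) = 201.858 → 202
G = 171 + 0.8571 × (44 − 171) = 62.148 → 62
B = 111 + 0.8571 × (65 − 111) = 71.573 → 72

(202, 62, 72)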